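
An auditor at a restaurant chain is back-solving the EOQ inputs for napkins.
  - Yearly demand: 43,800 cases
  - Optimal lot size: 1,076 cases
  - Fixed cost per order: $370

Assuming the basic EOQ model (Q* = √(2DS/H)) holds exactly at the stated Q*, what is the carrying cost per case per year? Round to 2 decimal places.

From Q* = √(2DS/H) ⇒ Q*² = 2DS/H.
H = 2DS / Q² = 2 × 43,800 × 370 / 1,076² = 27.9951

$28.00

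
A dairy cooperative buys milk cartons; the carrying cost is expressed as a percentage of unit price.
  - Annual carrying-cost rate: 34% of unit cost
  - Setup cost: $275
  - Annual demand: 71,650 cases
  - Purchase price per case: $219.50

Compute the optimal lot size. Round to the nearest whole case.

Carrying cost H = $219.5 × 34% = $74.6300/case/yr
Optimal lot size Q* = (2 × 71,650 × $275 / $74.63)^½ ≈ 726.66

727 cases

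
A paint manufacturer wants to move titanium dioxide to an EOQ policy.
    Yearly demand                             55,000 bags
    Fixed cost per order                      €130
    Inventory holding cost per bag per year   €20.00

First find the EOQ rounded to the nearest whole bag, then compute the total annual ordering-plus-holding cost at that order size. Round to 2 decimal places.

€16,911.54

Optimal lot size Q* = (2 × 55,000 × €130 / €20)^½ ≈ 845.58 → Q = 846 bags
Annual ordering cost = (D/Q)·S = (55,000/846) × 130 = €8,451.54
Annual holding cost  = (Q/2)·H = (846/2) × 20 = €8,460.00
Total = €8,451.54 + €8,460.00 = €16,911.54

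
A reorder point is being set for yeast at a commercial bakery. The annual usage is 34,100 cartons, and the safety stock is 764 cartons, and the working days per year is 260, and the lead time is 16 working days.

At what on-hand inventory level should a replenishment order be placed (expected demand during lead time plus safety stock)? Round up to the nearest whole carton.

2,863 cartons

Daily demand d = 34,100 / 260 = 131.154 cartons/day
Demand during lead time = 131.154 × 16 = 2,098.46
Reorder point = 2,098.46 + 764 = 2,862.46 → round up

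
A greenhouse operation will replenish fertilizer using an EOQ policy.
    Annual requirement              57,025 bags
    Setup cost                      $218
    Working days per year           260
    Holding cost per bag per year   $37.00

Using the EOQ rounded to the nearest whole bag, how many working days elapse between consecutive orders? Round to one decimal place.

Optimal lot size Q* = (2 × 57,025 × $218 / $37)^½ ≈ 819.74 → Q = 820 bags
T = Q/D × 260 days = 820/57,025 × 260 = 3.739 days

3.7 days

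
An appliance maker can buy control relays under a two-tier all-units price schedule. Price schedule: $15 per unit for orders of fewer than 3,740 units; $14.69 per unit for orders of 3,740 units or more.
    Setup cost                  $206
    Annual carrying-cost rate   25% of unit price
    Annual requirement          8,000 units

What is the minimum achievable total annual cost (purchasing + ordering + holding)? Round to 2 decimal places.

H₁ = 25%×$15 = $3.7500;  H₂ = 25%×$14.69 = $3.6725
EOQ₁ = √(2×8,000×206/3.7500) = 937.51  (< 3,740, feasible at tier 1)
EOQ₂ = √(2×8,000×206/3.6725) = 947.35  (< 3,740 → use Q = 3,740 at tier-2 price)
TC(tier 1 (EOQ₁), Q≈937.5) = $123,515.68
TC(tier 2, Q≈3,740.0) = $124,828.22
Minimum at tier 1 (EOQ₁): $123,515.68

$123,515.68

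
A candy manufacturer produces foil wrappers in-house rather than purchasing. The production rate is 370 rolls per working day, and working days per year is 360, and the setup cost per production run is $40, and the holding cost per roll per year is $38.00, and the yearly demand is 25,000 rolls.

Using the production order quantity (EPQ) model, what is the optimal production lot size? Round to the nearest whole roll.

Daily demand d = 25,000/360 = 69.444; p = 370; 1 − d/p = 0.81231
EPQ = √(2DS / (H(1 − d/p)))
    = √(2 × 25,000 × 40 / (38 × 0.81231)) ≈ 254.54

255 rolls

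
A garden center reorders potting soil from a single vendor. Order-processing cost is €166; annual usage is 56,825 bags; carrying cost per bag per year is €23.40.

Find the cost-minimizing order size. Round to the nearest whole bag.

898 bags

EOQ = √(2DS/H) = √(2 × 56,825 × 166 / 23.4)
    = √(806,235.04) ≈ 897.91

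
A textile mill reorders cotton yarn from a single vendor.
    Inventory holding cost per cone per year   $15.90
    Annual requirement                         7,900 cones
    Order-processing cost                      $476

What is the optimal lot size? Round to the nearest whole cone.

688 cones

Optimal lot size Q* = (2 × 7,900 × $476 / $15.9)^½ ≈ 687.75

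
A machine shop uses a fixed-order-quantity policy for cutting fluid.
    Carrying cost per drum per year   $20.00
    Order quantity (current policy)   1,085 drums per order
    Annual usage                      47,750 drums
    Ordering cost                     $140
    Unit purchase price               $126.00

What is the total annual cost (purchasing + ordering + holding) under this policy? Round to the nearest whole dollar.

Ordering: D/Q × S = 47,750/1,085 × $140 = $6,161.29
Holding:  Q/2 × H = 1,085/2 × $20 = $10,850.00
Purchase cost = D·C = 47,750 × 126 = $6,016,500.00
Total = $6,161.29 + $10,850.00 + $6,016,500.00 = $6,033,511.29

$6,033,511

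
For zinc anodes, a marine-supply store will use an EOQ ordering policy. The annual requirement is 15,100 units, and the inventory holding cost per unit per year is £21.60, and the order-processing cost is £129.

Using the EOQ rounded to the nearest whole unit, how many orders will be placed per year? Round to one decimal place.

35.5 orders per year

EOQ = √(2DS/H) = √(2 × 15,100 × 129 / 21.6)
    = √(180,361.11) ≈ 424.69 → Q = 425
Orders per year = D/Q = 15,100 / 425 = 35.529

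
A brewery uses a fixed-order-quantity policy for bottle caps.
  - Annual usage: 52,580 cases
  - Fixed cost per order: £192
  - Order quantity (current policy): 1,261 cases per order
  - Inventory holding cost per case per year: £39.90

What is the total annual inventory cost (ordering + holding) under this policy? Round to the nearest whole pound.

Annual ordering cost = (D/Q)·S = (52,580/1,261) × 192 = £8,005.84
Annual holding cost  = (Q/2)·H = (1,261/2) × 39.9 = £25,156.95
Total = £8,005.84 + £25,156.95 = £33,162.79

£33,163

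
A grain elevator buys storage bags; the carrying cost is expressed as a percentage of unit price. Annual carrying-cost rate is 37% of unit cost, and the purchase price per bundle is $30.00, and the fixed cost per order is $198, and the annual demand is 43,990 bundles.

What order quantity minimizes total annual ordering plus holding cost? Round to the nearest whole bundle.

Holding cost per bundle per year: H = 37% × $30 = $11.1000
2DS/H = 2·43,990·198/11.1 = 1,569,372.97
EOQ = √1,569,372.97 ≈ 1,252.75

1,253 bundles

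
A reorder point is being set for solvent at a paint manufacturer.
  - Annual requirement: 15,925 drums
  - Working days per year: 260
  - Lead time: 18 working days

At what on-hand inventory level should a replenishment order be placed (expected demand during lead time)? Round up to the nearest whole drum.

1,103 drums

Daily demand d = 15,925 / 260 = 61.250 drums/day
Demand during lead time = 61.250 × 18 = 1,102.50
Reorder point = 1,102.50 → round up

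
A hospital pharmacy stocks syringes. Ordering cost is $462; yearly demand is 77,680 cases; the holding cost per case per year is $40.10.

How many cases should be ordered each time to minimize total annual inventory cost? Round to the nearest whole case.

Optimal lot size Q* = (2 × 77,680 × $462 / $40.1)^½ ≈ 1,337.88

1,338 cases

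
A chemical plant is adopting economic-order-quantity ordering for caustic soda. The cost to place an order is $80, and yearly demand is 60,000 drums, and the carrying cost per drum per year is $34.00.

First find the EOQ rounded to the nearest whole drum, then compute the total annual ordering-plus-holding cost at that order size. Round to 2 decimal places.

Q* = √(2·D·S / H) = √(2·60,000·80 / 34) = √282,352.9 ≈ 531.37 → Q = 531 drums
Orders/yr = 60,000/531 = 112.994; ordering cost = 112.994 × $80 = $9,039.55
Average inventory = 531/2 = 265.5; holding cost = 265.5 × $34 = $9,027.00
Total = $9,039.55 + $9,027.00 = $18,066.55

$18,066.55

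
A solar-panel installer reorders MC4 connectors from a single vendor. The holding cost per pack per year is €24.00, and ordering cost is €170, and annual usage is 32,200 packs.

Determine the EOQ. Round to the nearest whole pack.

2DS/H = 2·32,200·170/24 = 456,166.67
EOQ = √456,166.67 ≈ 675.40

675 packs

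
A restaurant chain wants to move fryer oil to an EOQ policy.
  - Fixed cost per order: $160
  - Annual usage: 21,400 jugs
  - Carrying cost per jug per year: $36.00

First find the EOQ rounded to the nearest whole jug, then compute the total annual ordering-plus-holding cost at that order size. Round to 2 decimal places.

EOQ = √(2DS/H) = √(2 × 21,400 × 160 / 36)
    = √(190,222.22) ≈ 436.14 → Q = 436 jugs
Annual ordering cost = (D/Q)·S = (21,400/436) × 160 = $7,853.21
Annual holding cost  = (Q/2)·H = (436/2) × 36 = $7,848.00
Total = $7,853.21 + $7,848.00 = $15,701.21

$15,701.21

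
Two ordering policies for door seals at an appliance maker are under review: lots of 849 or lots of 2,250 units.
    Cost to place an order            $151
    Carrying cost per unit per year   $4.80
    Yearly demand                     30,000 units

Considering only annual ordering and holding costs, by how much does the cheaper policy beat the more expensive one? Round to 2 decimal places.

$40.04

TC(Q) = (D/Q)S + (Q/2)H
TC(849) = (30,000/849)×151 + (849/2)×4.8 = $7,373.29
TC(2,250) = (30,000/2,250)×151 + (2,250/2)×4.8 = $7,413.33
Lots of 849 are cheaper by $40.04.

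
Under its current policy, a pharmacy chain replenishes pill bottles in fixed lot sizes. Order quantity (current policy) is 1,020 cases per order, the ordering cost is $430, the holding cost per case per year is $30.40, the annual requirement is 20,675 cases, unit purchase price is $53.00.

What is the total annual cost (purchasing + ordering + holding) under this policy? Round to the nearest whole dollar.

$1,119,995

Orders/yr = 20,675/1,020 = 20.270; ordering cost = 20.270 × $430 = $8,715.93
Average inventory = 1,020/2 = 510; holding cost = 510 × $30.4 = $15,504.00
Purchase cost = D·C = 20,675 × 53 = $1,095,775.00
Total = $8,715.93 + $15,504.00 + $1,095,775.00 = $1,119,994.93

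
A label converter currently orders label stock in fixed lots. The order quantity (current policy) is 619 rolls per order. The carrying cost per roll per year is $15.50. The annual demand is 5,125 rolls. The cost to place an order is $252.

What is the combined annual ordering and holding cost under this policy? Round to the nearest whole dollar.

$6,884

Ordering: D/Q × S = 5,125/619 × $252 = $2,086.43
Holding:  Q/2 × H = 619/2 × $15.5 = $4,797.25
Total = $2,086.43 + $4,797.25 = $6,883.68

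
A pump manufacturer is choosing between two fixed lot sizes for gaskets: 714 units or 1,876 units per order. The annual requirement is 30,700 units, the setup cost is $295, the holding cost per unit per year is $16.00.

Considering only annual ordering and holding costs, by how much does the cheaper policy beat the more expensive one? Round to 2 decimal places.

$1,439.38

Annual cost at Q: ordering D·S/Q plus holding Q·H/2.
TC(714) = (30,700/714)×295 + (714/2)×16 = $18,396.17
TC(1,876) = (30,700/1,876)×295 + (1,876/2)×16 = $19,835.56
Cheaper: Q = 714.  Difference = $1,439.38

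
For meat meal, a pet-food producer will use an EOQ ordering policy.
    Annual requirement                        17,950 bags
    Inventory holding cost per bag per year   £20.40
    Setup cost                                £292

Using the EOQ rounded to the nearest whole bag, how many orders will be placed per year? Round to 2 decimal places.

EOQ = √(2DS/H) = √(2 × 17,950 × 292 / 20.4)
    = √(513,862.75) ≈ 716.84 → Q = 717
Orders per year = D/Q = 17,950 / 717 = 25.035

25.03 orders per year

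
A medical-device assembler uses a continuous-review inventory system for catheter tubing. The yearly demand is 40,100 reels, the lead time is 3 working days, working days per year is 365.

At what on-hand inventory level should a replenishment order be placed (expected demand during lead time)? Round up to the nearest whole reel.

Daily demand d = 40,100 / 365 = 109.863 reels/day
Demand during lead time = 109.863 × 3 = 329.59
Reorder point = 329.59 → round up

330 reels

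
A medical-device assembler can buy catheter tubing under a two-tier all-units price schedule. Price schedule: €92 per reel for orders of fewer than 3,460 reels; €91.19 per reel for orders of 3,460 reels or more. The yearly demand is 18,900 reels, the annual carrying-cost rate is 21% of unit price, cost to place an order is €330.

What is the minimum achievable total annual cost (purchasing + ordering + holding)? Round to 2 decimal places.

€1,754,324.10

H₁ = 21%×€92 = €19.3200;  H₂ = 21%×€91.19 = €19.1499
EOQ₁ = √(2×18,900×330/19.3200) = 803.52  (< 3,460, feasible at tier 1)
EOQ₂ = √(2×18,900×330/19.1499) = 807.09  (< 3,460 → use Q = 3,460 at tier-2 price)
TC(tier 1 (EOQ₁), Q≈803.5) = €1,754,324.10
TC(tier 2, Q≈3,460.0) = €1,758,422.93
Minimum at tier 1 (EOQ₁): €1,754,324.10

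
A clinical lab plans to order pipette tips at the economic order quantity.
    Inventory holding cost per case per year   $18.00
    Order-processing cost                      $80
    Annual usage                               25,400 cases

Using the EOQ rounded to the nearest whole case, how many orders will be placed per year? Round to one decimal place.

2DS/H = 2·25,400·80/18 = 225,777.78
EOQ = √225,777.78 ≈ 475.16 → Q = 475
Orders per year = D/Q = 25,400 / 475 = 53.474

53.5 orders per year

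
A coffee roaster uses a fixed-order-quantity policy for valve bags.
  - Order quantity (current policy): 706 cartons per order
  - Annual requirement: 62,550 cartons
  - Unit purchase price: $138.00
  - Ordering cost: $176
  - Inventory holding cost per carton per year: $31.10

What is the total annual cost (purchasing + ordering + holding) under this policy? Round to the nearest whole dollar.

$8,658,472

Annual ordering cost = (D/Q)·S = (62,550/706) × 176 = $15,593.20
Annual holding cost  = (Q/2)·H = (706/2) × 31.1 = $10,978.30
Purchase cost = D·C = 62,550 × 138 = $8,631,900.00
Total = $15,593.20 + $10,978.30 + $8,631,900.00 = $8,658,471.50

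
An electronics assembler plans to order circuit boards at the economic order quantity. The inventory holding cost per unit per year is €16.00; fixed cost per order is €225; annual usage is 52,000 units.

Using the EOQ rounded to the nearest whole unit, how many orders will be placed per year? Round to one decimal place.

Q* = √(2·D·S / H) = √(2·52,000·225 / 16) = √1,462,500.0 ≈ 1,209.34 → Q = 1,209
Orders per year = D/Q = 52,000 / 1,209 = 43.011

43.0 orders per year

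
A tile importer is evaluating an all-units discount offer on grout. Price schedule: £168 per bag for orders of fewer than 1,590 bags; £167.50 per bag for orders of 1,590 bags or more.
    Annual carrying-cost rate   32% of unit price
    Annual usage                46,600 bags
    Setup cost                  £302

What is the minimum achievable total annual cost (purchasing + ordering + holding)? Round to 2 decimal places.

H₁ = 32%×£168 = £53.7600;  H₂ = 32%×£167.50 = £53.6000
EOQ₁ = √(2×46,600×302/53.7600) = 723.57  (< 1,590, feasible at tier 1)
EOQ₂ = √(2×46,600×302/53.6000) = 724.65  (< 1,590 → use Q = 1,590 at tier-2 price)
TC(tier 1 (EOQ₁), Q≈723.6) = £7,867,699.23
TC(tier 2, Q≈1,590.0) = £7,856,963.07
Minimum at tier 2: £7,856,963.07

£7,856,963.07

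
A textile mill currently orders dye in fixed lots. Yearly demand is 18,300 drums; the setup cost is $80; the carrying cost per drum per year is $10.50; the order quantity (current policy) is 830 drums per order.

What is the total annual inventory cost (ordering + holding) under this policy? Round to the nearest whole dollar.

$6,121

Ordering: D/Q × S = 18,300/830 × $80 = $1,763.86
Holding:  Q/2 × H = 830/2 × $10.5 = $4,357.50
Total = $1,763.86 + $4,357.50 = $6,121.36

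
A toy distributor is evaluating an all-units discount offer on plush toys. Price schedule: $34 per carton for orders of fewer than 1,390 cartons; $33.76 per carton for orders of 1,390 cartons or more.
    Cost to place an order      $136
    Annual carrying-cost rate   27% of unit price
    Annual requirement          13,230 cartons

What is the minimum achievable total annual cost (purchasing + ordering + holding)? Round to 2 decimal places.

$454,274.31

H₁ = 27%×$34 = $9.1800;  H₂ = 27%×$33.76 = $9.1152
EOQ₁ = √(2×13,230×136/9.1800) = 626.10  (< 1,390, feasible at tier 1)
EOQ₂ = √(2×13,230×136/9.1152) = 628.32  (< 1,390 → use Q = 1,390 at tier-2 price)
TC(tier 1 (EOQ₁), Q≈626.1) = $455,567.59
TC(tier 2, Q≈1,390.0) = $454,274.31
Minimum at tier 2: $454,274.31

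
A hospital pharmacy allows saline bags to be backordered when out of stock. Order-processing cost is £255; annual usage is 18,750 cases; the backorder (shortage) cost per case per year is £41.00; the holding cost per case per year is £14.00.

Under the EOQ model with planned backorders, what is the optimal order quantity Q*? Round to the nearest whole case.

Basic EOQ = √(2·18,750·255/14) = 826.460
Backorder adjustment √((H+b)/b) = √((14+41)/41) = 1.1582
Q* = 826.460 × 1.1582 ≈ 957.22

957 cases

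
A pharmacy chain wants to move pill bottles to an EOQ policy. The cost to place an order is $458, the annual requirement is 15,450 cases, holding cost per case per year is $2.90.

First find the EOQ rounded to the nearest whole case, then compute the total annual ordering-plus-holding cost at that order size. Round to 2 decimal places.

$6,406.35

EOQ = √(2DS/H) = √(2 × 15,450 × 458 / 2.9)
    = √(4,880,068.97) ≈ 2,209.09 → Q = 2,209 cases
Orders/yr = 15,450/2,209 = 6.994; ordering cost = 6.994 × $458 = $3,203.30
Average inventory = 2,209/2 = 1104.5; holding cost = 1104.5 × $2.9 = $3,203.05
Total = $3,203.30 + $3,203.05 = $6,406.35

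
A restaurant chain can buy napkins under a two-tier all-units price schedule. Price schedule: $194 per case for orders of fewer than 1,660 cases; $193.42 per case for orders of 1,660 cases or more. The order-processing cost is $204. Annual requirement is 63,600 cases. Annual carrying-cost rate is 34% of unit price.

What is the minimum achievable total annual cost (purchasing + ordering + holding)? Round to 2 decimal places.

$12,363,911.03

H₁ = 34%×$194 = $65.9600;  H₂ = 34%×$193.42 = $65.7628
EOQ₁ = √(2×63,600×204/65.9600) = 627.22  (< 1,660, feasible at tier 1)
EOQ₂ = √(2×63,600×204/65.7628) = 628.16  (< 1,660 → use Q = 1,660 at tier-2 price)
TC(tier 1 (EOQ₁), Q≈627.2) = $12,379,771.28
TC(tier 2, Q≈1,660.0) = $12,363,911.03
Minimum at tier 2: $12,363,911.03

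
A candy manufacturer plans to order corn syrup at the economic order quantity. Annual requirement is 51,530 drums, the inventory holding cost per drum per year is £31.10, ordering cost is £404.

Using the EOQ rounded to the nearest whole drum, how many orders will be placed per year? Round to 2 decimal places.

Optimal lot size Q* = (2 × 51,530 × £404 / £31.1)^½ ≈ 1,157.06 → Q = 1,157
Orders per year = D/Q = 51,530 / 1,157 = 44.538

44.54 orders per year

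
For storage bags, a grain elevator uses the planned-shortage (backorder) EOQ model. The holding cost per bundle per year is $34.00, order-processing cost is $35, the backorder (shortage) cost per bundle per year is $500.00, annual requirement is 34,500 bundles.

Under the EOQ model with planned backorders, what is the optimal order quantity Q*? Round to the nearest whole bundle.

Basic EOQ = √(2·34,500·35/34) = 266.513
Backorder adjustment √((H+b)/b) = √((34+500)/500) = 1.0334
Q* = 266.513 × 1.0334 ≈ 275.43

275 bundles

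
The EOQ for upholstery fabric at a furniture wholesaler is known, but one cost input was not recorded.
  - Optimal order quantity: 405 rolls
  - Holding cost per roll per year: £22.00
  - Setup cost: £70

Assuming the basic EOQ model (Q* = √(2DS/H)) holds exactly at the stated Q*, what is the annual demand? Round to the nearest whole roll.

25,775 rolls per year

From Q* = √(2DS/H) ⇒ Q*² = 2DS/H.
D = Q²H / (2S) = 405² × 22 / (2 × 70) = 25,775.36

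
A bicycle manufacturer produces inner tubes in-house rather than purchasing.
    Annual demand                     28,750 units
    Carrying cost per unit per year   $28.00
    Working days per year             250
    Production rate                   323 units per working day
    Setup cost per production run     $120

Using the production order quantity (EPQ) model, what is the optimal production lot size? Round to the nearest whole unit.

d = 28,750/250 = 115.0000 units/day;  effective holding cost H(1 − d/p) = 28·(1 − 115.0000/323) = 18.03096
Q* = √(2DS / H_eff) = √(2·28,750·120 / 18.03096) ≈ 618.61

619 units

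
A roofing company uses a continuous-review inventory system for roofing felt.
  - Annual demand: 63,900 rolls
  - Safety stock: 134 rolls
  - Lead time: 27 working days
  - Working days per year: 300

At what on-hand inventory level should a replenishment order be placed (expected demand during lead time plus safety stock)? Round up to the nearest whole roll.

5,885 rolls

Daily demand d = 63,900 / 300 = 213.000 rolls/day
Demand during lead time = 213.000 × 27 = 5,751.00
Reorder point = 5,751.00 + 134 = 5,885.00 → round up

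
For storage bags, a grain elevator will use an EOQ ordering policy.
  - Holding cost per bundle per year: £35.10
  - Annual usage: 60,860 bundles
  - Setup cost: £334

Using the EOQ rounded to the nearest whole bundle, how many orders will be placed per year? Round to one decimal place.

56.6 orders per year

2DS/H = 2·60,860·334/35.1 = 1,158,247.29
EOQ = √1,158,247.29 ≈ 1,076.22 → Q = 1,076
Orders per year = D/Q = 60,860 / 1,076 = 56.561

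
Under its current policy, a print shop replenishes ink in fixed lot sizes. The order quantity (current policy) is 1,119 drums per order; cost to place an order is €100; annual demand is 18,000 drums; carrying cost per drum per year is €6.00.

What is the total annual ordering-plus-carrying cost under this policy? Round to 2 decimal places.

€4,965.58

Ordering: D/Q × S = 18,000/1,119 × €100 = €1,608.58
Holding:  Q/2 × H = 1,119/2 × €6 = €3,357.00
Total = €1,608.58 + €3,357.00 = €4,965.58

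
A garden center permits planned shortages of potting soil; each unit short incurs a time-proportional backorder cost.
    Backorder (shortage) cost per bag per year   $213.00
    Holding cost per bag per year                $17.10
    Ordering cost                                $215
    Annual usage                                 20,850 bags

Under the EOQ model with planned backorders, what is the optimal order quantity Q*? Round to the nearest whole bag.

Basic EOQ = √(2·20,850·215/17.1) = 724.084
Backorder adjustment √((H+b)/b) = √((17.1+213)/213) = 1.0394
Q* = 724.084 × 1.0394 ≈ 752.59

753 bags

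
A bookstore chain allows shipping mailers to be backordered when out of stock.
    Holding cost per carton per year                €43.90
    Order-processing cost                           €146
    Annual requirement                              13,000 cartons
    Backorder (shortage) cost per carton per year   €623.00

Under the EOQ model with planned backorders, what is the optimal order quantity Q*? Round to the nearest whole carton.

304 cartons

Basic EOQ = √(2·13,000·146/43.9) = 294.057
Backorder adjustment √((H+b)/b) = √((43.9+623)/623) = 1.0346
Q* = 294.057 × 1.0346 ≈ 304.24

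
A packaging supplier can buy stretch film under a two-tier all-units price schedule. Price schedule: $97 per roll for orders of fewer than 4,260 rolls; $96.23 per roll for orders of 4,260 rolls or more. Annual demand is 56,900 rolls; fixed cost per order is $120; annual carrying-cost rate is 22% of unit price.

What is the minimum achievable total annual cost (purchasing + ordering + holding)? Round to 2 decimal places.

$5,522,183.19

H₁ = 22%×$97 = $21.3400;  H₂ = 22%×$96.23 = $21.1706
EOQ₁ = √(2×56,900×120/21.3400) = 799.95  (< 4,260, feasible at tier 1)
EOQ₂ = √(2×56,900×120/21.1706) = 803.15  (< 4,260 → use Q = 4,260 at tier-2 price)
TC(tier 1 (EOQ₁), Q≈800.0) = $5,536,371.00
TC(tier 2, Q≈4,260.0) = $5,522,183.19
Minimum at tier 2: $5,522,183.19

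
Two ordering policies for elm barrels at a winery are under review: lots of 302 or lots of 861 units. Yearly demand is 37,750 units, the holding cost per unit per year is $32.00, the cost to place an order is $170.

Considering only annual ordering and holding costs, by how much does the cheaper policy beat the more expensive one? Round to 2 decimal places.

$4,852.46

For each Q, cost = (D/Q)·S + (Q/2)·H.
TC(302) = (37,750/302)×170 + (302/2)×32 = $26,082.00
TC(861) = (37,750/861)×170 + (861/2)×32 = $21,229.54
|ΔTC| = |$26,082.00 − $21,229.54| = $4,852.46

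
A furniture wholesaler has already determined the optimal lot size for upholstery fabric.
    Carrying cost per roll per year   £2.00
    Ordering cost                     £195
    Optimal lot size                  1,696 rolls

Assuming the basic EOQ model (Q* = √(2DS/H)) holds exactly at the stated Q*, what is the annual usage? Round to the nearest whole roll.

14,751 rolls per year

Since Q* = (2DS/H)^½, squaring gives Q*²·H = 2DS.
D = Q²H / (2S) = 1,696² × 2 / (2 × 195) = 14,750.85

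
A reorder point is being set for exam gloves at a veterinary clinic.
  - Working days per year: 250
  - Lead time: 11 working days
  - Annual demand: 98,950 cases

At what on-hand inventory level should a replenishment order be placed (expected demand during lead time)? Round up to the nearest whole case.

Daily demand d = 98,950 / 250 = 395.800 cases/day
Demand during lead time = 395.800 × 11 = 4,353.80
Reorder point = 4,353.80 → round up

4,354 cases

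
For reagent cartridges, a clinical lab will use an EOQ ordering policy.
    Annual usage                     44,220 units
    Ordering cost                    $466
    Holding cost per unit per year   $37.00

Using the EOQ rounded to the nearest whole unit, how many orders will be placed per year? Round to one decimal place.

41.9 orders per year

2DS/H = 2·44,220·466/37 = 1,113,865.95
EOQ = √1,113,865.95 ≈ 1,055.40 → Q = 1,055
Orders per year = D/Q = 44,220 / 1,055 = 41.915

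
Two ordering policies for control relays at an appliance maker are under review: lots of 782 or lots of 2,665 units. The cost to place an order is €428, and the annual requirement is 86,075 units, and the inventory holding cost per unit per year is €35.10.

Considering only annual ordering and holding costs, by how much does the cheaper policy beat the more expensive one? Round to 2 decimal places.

TC(Q) = (D/Q)S + (Q/2)H
TC(782) = (86,075/782)×428 + (782/2)×35.1 = €60,834.20
TC(2,665) = (86,075/2,665)×428 + (2,665/2)×35.1 = €60,594.43
Cheaper: Q = 2,665.  Difference = €239.78

€239.78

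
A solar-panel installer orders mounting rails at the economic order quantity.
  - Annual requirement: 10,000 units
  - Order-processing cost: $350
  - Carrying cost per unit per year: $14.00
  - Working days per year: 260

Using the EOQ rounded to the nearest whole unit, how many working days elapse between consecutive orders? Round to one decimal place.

2DS/H = 2·10,000·350/14 = 500,000.00
EOQ = √500,000.00 ≈ 707.11 → Q = 707 units
Days between orders = 260 / (D/Q) = 260 / 14.144 ≈ 18.382

18.4 days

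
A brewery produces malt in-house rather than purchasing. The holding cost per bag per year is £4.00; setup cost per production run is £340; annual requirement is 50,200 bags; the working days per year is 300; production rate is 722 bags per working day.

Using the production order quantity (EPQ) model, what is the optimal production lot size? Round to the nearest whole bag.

3,333 bags

d = 50,200/300 = 167.3333 bags/day;  effective holding cost H(1 − d/p) = 4·(1 − 167.3333/722) = 3.07295
Q* = √(2DS / H_eff) = √(2·50,200·340 / 3.07295) ≈ 3,332.95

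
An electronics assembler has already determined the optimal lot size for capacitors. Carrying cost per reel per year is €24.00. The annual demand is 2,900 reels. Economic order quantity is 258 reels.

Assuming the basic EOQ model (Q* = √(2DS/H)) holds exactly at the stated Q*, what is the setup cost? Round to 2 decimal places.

€275.44

Since Q* = (2DS/H)^½, squaring gives Q*²·H = 2DS.
S = Q²H / (2D) = 258² × 24 / (2 × 2,900) = 275.4372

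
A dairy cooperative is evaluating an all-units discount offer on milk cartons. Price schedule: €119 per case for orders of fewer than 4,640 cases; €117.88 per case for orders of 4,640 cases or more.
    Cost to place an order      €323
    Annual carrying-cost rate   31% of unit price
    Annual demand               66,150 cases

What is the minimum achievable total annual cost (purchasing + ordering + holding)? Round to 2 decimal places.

€7,887,146.13

H₁ = 31%×€119 = €36.8900;  H₂ = 31%×€117.88 = €36.5428
EOQ₁ = √(2×66,150×323/36.8900) = 1,076.28  (< 4,640, feasible at tier 1)
EOQ₂ = √(2×66,150×323/36.5428) = 1,081.38  (< 4,640 → use Q = 4,640 at tier-2 price)
TC(tier 1 (EOQ₁), Q≈1,076.3) = €7,911,554.11
TC(tier 2, Q≈4,640.0) = €7,887,146.13
Minimum at tier 2: €7,887,146.13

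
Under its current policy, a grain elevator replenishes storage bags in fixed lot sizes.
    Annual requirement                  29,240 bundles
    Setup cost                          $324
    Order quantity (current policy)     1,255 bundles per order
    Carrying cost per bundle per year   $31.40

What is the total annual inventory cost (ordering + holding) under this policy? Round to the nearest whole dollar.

$27,252

Annual ordering cost = (D/Q)·S = (29,240/1,255) × 324 = $7,548.81
Annual holding cost  = (Q/2)·H = (1,255/2) × 31.4 = $19,703.50
Total = $7,548.81 + $19,703.50 = $27,252.31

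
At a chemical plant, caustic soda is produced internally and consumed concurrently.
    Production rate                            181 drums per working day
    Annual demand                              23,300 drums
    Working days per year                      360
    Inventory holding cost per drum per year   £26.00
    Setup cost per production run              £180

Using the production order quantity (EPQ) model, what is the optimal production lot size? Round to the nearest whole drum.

d = 23,300/360 = 64.7222 drums/day;  effective holding cost H(1 − d/p) = 26·(1 − 64.7222/181) = 16.70289
Q* = √(2DS / H_eff) = √(2·23,300·180 / 16.70289) ≈ 708.65

709 drums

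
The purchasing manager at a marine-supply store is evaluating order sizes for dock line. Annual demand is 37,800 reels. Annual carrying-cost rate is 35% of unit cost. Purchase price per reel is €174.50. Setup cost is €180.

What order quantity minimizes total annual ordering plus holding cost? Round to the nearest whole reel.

H = i·C = 0.35 × €174.5 = €61.0750 per reel-year
Optimal lot size Q* = (2 × 37,800 × €180 / €61.075)^½ ≈ 472.03

472 reels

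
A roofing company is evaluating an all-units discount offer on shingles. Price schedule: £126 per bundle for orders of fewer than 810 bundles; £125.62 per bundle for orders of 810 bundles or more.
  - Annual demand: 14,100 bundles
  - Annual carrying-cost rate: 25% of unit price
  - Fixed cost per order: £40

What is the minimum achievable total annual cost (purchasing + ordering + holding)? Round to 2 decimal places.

£1,782,560.87

H₁ = 25%×£126 = £31.5000;  H₂ = 25%×£125.62 = £31.4050
EOQ₁ = √(2×14,100×40/31.5000) = 189.23  (< 810, feasible at tier 1)
EOQ₂ = √(2×14,100×40/31.4050) = 189.52  (< 810 → use Q = 810 at tier-2 price)
TC(tier 1 (EOQ₁), Q≈189.2) = £1,782,560.87
TC(tier 2, Q≈810.0) = £1,784,657.32
Minimum at tier 1 (EOQ₁): £1,782,560.87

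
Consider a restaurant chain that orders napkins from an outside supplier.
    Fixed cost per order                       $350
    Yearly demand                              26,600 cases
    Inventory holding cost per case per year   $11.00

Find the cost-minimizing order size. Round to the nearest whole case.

EOQ = √(2DS/H) = √(2 × 26,600 × 350 / 11)
    = √(1,692,727.27) ≈ 1,301.05

1,301 cases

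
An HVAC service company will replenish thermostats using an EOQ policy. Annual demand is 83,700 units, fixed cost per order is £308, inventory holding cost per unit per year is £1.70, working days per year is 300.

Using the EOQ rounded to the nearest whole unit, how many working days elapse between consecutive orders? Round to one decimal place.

Q* = √(2·D·S / H) = √(2·83,700·308 / 1.7) = √30,328,941.2 ≈ 5,507.17 → Q = 5,507 units
Cycle time = (working days × Q)/D = (300 × 5,507) / 83,700 = 19.738 days

19.7 days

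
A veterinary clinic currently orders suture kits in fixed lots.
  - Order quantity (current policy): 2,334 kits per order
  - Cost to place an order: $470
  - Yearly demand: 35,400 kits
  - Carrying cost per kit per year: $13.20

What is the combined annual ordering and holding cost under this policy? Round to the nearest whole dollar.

$22,533

Orders/yr = 35,400/2,334 = 15.167; ordering cost = 15.167 × $470 = $7,128.53
Average inventory = 2,334/2 = 1167; holding cost = 1167 × $13.2 = $15,404.40
Total = $7,128.53 + $15,404.40 = $22,532.93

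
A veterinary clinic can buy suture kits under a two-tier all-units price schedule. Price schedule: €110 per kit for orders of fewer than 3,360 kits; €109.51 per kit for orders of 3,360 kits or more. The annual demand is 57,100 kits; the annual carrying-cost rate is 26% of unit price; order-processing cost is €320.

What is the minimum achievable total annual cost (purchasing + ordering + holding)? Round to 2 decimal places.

€6,306,293.06

H₁ = 26%×€110 = €28.6000;  H₂ = 26%×€109.51 = €28.4726
EOQ₁ = √(2×57,100×320/28.6000) = 1,130.38  (< 3,360, feasible at tier 1)
EOQ₂ = √(2×57,100×320/28.4726) = 1,132.91  (< 3,360 → use Q = 3,360 at tier-2 price)
TC(tier 1 (EOQ₁), Q≈1,130.4) = €6,313,328.91
TC(tier 2, Q≈3,360.0) = €6,306,293.06
Minimum at tier 2: €6,306,293.06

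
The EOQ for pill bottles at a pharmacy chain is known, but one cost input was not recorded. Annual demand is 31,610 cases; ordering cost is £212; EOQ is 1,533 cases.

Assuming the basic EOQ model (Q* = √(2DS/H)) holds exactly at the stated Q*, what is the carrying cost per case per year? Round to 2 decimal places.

£5.70

Since Q* = (2DS/H)^½, squaring gives Q*²·H = 2DS.
H = 2DS / Q² = 2 × 31,610 × 212 / 1,533² = 5.7030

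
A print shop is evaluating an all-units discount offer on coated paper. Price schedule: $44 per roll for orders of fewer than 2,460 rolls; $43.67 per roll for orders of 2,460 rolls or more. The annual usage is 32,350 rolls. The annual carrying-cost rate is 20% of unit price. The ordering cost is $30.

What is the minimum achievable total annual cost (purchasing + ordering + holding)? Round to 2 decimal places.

$1,423,861.83

H₁ = 20%×$44 = $8.8000;  H₂ = 20%×$43.67 = $8.7340
EOQ₁ = √(2×32,350×30/8.8000) = 469.65  (< 2,460, feasible at tier 1)
EOQ₂ = √(2×32,350×30/8.7340) = 471.42  (< 2,460 → use Q = 2,460 at tier-2 price)
TC(tier 1 (EOQ₁), Q≈469.6) = $1,427,532.89
TC(tier 2, Q≈2,460.0) = $1,423,861.83
Minimum at tier 2: $1,423,861.83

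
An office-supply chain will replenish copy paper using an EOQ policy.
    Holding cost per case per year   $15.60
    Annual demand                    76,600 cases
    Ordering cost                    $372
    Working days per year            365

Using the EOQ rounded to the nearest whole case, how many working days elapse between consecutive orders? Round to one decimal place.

Q* = √(2·D·S / H) = √(2·76,600·372 / 15.6) = √3,653,230.8 ≈ 1,911.34 → Q = 1,911 cases
Days between orders = 365 / (D/Q) = 365 / 40.084 ≈ 9.106

9.1 days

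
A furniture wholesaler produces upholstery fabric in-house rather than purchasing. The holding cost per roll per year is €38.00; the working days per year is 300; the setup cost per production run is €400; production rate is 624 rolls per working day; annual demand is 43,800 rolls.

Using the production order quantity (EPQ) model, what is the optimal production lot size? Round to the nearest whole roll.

d = 43,800/300 = 146.0000 rolls/day;  effective holding cost H(1 − d/p) = 38·(1 − 146.0000/624) = 29.10897
Q* = √(2DS / H_eff) = √(2·43,800·400 / 29.10897) ≈ 1,097.16

1,097 rolls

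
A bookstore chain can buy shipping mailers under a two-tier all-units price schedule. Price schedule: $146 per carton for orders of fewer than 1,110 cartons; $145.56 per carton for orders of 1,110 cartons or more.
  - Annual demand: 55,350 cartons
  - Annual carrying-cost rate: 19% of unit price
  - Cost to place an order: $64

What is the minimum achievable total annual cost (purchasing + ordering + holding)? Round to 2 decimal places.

$8,075,286.65

H₁ = 19%×$146 = $27.7400;  H₂ = 19%×$145.56 = $27.6564
EOQ₁ = √(2×55,350×64/27.7400) = 505.37  (< 1,110, feasible at tier 1)
EOQ₂ = √(2×55,350×64/27.6564) = 506.13  (< 1,110 → use Q = 1,110 at tier-2 price)
TC(tier 1 (EOQ₁), Q≈505.4) = $8,095,119.00
TC(tier 2, Q≈1,110.0) = $8,075,286.65
Minimum at tier 2: $8,075,286.65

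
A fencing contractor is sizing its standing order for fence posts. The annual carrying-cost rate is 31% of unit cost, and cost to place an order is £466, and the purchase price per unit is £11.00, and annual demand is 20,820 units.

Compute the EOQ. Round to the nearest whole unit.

2,385 units

H = i·C = 0.31 × £11 = £3.4100 per unit-year
2DS/H = 2·20,820·466/3.41 = 5,690,392.96
EOQ = √5,690,392.96 ≈ 2,385.45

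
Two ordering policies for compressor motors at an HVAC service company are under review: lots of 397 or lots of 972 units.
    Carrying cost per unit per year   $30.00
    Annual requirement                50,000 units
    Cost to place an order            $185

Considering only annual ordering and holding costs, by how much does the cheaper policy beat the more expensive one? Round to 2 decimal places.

TC(Q) = (D/Q)S + (Q/2)H
TC(397) = (50,000/397)×185 + (397/2)×30 = $29,254.75
TC(972) = (50,000/972)×185 + (972/2)×30 = $24,096.46
|ΔTC| = |$29,254.75 − $24,096.46| = $5,158.29

$5,158.29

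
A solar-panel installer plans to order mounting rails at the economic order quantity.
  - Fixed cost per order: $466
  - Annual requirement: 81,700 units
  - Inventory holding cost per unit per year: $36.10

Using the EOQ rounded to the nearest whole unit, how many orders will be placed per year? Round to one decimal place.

56.3 orders per year

Q* = √(2·D·S / H) = √(2·81,700·466 / 36.1) = √2,109,263.2 ≈ 1,452.33 → Q = 1,452
Orders per year = D/Q = 81,700 / 1,452 = 56.267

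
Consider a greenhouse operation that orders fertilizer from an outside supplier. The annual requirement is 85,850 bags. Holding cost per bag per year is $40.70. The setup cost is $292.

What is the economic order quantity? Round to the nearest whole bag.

1,110 bags

2DS/H = 2·85,850·292/40.7 = 1,231,852.58
EOQ = √1,231,852.58 ≈ 1,109.89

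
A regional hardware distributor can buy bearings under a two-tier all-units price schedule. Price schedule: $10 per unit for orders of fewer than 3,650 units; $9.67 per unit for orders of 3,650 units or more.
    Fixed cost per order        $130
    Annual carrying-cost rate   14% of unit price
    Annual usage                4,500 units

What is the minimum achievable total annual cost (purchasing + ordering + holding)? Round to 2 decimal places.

$46,145.96

H₁ = 14%×$10 = $1.4000;  H₂ = 14%×$9.67 = $1.3538
EOQ₁ = √(2×4,500×130/1.4000) = 914.17  (< 3,650, feasible at tier 1)
EOQ₂ = √(2×4,500×130/1.3538) = 929.64  (< 3,650 → use Q = 3,650 at tier-2 price)
TC(tier 1 (EOQ₁), Q≈914.2) = $46,279.84
TC(tier 2, Q≈3,650.0) = $46,145.96
Minimum at tier 2: $46,145.96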